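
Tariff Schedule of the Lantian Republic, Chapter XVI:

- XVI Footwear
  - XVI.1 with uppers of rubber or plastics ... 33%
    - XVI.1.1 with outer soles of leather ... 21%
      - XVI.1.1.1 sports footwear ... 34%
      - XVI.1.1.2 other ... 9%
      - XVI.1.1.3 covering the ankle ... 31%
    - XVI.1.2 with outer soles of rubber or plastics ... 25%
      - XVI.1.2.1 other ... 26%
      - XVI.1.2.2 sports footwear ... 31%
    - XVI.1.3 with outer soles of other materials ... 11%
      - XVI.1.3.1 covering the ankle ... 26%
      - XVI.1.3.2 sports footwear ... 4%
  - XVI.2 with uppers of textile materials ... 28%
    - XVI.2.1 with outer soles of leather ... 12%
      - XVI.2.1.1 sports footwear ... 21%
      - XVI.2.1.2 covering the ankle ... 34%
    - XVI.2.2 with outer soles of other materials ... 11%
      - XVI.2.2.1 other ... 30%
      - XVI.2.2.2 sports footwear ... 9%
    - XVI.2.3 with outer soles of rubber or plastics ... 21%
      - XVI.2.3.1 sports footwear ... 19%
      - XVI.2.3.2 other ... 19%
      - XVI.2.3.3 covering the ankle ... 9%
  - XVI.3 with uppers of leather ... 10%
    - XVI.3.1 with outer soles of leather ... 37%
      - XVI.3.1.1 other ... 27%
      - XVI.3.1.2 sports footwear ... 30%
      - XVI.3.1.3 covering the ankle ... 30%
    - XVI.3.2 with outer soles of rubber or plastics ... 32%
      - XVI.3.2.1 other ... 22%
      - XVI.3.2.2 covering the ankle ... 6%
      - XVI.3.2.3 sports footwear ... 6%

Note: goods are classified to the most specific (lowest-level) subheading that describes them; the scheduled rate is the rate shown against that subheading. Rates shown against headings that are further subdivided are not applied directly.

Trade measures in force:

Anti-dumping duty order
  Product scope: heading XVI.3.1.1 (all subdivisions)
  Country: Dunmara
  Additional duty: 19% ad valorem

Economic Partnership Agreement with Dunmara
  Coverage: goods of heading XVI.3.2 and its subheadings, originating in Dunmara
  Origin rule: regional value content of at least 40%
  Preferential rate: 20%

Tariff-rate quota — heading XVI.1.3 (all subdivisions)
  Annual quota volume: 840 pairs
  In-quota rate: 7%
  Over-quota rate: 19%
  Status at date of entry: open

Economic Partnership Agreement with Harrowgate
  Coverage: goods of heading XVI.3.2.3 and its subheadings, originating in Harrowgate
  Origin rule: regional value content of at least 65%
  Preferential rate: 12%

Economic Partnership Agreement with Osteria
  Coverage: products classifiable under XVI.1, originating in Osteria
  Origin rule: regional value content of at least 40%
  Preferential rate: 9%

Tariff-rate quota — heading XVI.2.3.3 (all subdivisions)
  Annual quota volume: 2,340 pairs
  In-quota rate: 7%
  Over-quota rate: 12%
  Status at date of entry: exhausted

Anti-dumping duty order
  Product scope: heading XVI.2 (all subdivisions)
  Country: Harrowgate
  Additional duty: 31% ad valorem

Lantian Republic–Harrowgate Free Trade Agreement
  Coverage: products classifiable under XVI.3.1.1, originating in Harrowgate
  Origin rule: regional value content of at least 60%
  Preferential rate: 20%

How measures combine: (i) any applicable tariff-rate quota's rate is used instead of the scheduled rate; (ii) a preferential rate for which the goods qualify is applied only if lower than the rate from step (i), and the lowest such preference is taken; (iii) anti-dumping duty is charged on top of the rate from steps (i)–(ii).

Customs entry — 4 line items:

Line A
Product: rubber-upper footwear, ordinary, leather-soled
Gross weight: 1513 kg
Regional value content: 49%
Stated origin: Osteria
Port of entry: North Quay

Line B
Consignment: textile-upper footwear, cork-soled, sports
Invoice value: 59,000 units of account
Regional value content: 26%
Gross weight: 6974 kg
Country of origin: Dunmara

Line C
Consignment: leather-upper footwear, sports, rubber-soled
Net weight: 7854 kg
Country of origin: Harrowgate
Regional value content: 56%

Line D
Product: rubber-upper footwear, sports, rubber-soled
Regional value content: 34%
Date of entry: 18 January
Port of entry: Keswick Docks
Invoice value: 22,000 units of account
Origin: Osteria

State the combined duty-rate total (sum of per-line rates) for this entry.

55%

Line A: rubber-upper → XVI.1; leather-soled → XVI.1.1; ordinary → XVI.1.1.2. Scheduled 9%. Osteria agreement on XVI.1: RVC ≥ 40% → 9% available; preference 9% not lower than 9% → no reduction. → 9%.
Line B: textile-upper → XVI.2; cork-soled → XVI.2.2; sports → XVI.2.2.2. Scheduled 9%. Dunmara agreement on XVI.3.2: XVI.2.2.2 not covered. → 9%.
Line C: leather-upper → XVI.3; rubber-soled → XVI.3.2; sports → XVI.3.2.3. Scheduled 6%. Harrowgate agreement on XVI.3.2.3: RVC < 65%; Harrowgate agreement on XVI.3.1.1: XVI.3.2.3 not covered. → 6%.
Line D: rubber-upper → XVI.1; rubber-soled → XVI.1.2; sports → XVI.1.2.2. Scheduled 31%. Osteria agreement on XVI.1: RVC < 40%. → 31%.
Sum: 9% + 9% + 6% + 31% = 55%.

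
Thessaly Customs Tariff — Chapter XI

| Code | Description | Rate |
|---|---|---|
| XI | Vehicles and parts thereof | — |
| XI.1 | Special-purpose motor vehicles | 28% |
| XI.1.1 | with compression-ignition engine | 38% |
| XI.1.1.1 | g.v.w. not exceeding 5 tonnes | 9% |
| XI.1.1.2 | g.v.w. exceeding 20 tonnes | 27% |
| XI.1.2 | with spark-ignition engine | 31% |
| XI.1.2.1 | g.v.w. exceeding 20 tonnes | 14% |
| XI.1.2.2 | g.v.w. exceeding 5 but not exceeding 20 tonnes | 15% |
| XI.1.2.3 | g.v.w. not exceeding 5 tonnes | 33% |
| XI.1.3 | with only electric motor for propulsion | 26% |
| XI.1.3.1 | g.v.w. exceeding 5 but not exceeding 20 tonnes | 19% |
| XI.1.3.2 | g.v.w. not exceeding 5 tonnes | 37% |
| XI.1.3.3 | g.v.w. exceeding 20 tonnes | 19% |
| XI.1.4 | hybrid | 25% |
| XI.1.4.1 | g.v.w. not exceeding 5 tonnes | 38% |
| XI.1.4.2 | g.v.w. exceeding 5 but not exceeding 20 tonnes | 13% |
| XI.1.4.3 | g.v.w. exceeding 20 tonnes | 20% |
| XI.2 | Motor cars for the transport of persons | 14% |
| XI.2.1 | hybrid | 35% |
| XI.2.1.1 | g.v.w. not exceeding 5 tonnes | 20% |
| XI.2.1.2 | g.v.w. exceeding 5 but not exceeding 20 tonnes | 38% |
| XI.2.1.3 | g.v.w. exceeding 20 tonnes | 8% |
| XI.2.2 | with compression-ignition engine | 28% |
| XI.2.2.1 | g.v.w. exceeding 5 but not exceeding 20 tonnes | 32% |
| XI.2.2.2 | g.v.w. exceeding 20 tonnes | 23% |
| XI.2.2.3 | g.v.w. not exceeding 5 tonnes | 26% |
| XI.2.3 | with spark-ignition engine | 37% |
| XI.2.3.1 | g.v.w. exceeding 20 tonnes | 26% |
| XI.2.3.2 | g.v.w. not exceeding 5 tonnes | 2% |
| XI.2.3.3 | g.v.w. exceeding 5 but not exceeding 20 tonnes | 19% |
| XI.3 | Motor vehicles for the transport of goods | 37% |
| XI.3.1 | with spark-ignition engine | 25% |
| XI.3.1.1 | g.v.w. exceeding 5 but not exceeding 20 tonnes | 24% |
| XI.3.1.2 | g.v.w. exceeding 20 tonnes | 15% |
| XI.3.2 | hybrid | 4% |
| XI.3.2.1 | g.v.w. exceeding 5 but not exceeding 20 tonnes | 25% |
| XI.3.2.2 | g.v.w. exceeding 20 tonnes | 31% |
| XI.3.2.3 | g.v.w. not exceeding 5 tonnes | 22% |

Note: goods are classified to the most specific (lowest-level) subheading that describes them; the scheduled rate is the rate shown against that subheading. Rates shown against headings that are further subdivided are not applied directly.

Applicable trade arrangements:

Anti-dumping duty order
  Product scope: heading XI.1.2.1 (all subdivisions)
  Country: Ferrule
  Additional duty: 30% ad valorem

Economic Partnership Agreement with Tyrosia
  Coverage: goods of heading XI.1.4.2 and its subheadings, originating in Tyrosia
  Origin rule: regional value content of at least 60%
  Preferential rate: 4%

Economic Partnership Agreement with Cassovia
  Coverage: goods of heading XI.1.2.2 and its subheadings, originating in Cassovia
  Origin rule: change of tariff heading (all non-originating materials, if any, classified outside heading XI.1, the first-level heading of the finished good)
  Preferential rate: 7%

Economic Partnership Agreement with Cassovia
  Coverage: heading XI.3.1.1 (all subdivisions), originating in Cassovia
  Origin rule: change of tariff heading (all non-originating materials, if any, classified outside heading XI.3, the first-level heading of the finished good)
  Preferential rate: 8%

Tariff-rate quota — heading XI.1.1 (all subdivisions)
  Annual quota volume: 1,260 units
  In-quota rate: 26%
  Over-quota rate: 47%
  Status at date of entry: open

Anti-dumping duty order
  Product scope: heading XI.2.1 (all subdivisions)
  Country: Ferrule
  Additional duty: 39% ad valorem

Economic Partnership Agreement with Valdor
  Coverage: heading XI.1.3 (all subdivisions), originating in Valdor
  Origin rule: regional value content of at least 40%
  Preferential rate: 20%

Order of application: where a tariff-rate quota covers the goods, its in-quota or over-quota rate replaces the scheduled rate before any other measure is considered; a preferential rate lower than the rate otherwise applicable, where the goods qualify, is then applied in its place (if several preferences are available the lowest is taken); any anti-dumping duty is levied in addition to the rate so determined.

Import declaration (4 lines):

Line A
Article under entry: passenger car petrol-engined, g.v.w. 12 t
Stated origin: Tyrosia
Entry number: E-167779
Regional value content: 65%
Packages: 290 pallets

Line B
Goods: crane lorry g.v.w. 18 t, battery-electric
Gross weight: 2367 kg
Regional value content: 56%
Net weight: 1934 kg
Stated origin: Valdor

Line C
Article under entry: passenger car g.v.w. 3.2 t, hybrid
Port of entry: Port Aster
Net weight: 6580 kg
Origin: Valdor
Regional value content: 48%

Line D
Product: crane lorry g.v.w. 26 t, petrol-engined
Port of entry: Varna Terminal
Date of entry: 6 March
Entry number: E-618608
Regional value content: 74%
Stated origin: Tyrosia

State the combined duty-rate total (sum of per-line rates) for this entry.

Line A: passenger car → XI.2; petrol-engined → XI.2.3; g.v.w. 12 t → XI.2.3.3. Scheduled 19%. Tyrosia agreement on XI.1.4.2: XI.2.3.3 not covered. → 19%.
Line B: crane lorry → XI.1; battery-electric → XI.1.3; g.v.w. 18 t → XI.1.3.1. Scheduled 19%. Valdor agreement on XI.1.3: RVC ≥ 40% → 20% available; preference 20% not lower than 19% → no reduction. → 19%.
Line C: passenger car → XI.2; hybrid → XI.2.1; g.v.w. 3.2 t → XI.2.1.1. Scheduled 20%. Valdor agreement on XI.1.3: XI.2.1.1 not covered. → 20%.
Line D: crane lorry → XI.1; petrol-engined → XI.1.2; g.v.w. 26 t → XI.1.2.1. Scheduled 14%. Tyrosia agreement on XI.1.4.2: XI.1.2.1 not covered. → 14%.
Sum: 19% + 19% + 20% + 14% = 72%.

72%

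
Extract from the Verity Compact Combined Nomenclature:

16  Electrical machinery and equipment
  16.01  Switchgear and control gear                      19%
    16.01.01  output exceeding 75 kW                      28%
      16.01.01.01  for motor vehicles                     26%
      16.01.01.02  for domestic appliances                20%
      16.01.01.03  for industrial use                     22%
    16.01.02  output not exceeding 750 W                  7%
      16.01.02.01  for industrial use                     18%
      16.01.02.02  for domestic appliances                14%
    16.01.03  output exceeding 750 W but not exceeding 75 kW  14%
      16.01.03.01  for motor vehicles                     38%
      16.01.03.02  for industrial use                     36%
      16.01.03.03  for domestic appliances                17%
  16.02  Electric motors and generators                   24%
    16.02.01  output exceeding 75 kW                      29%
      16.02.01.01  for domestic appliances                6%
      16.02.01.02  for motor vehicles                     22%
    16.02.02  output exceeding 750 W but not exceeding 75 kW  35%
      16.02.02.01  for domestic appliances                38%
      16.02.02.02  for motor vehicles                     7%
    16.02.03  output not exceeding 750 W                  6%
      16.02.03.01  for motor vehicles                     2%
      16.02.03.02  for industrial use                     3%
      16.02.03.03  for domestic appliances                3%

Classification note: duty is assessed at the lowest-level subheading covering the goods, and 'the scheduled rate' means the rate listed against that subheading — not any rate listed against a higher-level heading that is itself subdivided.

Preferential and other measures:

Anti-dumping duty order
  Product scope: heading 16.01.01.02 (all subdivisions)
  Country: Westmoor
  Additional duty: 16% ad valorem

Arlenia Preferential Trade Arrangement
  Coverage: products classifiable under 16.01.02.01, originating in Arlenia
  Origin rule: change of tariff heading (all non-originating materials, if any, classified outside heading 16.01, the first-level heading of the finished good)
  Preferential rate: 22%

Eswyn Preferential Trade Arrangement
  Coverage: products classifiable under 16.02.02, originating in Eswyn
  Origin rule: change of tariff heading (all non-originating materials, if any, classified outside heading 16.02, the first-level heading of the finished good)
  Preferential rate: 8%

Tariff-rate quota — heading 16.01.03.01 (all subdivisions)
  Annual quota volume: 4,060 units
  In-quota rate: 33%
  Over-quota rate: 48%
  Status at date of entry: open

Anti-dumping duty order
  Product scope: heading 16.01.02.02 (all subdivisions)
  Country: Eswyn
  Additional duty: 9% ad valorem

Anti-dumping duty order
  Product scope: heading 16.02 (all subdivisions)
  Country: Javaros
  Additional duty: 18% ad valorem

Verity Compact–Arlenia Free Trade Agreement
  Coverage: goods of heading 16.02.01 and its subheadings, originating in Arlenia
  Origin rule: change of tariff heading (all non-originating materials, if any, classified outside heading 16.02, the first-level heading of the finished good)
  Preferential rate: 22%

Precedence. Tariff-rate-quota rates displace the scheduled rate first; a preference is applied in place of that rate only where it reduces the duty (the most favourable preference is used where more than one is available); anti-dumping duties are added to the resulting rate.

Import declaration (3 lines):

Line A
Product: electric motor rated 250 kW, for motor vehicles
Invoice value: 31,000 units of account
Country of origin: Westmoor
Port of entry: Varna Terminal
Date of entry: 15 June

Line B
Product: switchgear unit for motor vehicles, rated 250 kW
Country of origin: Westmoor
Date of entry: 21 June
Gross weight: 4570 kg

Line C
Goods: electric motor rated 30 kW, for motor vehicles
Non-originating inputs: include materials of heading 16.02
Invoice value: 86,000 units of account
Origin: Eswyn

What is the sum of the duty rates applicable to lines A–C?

55%

Line A: electric motor → 16.02; rated 250 kW → 16.02.01; for motor vehicles → 16.02.01.02. Scheduled 22%. No special measure applies. → 22%.
Line B: switchgear unit → 16.01; rated 250 kW → 16.01.01; for motor vehicles → 16.01.01.01. Scheduled 26%. No special measure applies. → 26%.
Line C: electric motor → 16.02; rated 30 kW → 16.02.02; for motor vehicles → 16.02.02.02. Scheduled 7%. Eswyn agreement on 16.02.02: CTH not met. → 7%.
Sum: 22% + 26% + 7% = 55%.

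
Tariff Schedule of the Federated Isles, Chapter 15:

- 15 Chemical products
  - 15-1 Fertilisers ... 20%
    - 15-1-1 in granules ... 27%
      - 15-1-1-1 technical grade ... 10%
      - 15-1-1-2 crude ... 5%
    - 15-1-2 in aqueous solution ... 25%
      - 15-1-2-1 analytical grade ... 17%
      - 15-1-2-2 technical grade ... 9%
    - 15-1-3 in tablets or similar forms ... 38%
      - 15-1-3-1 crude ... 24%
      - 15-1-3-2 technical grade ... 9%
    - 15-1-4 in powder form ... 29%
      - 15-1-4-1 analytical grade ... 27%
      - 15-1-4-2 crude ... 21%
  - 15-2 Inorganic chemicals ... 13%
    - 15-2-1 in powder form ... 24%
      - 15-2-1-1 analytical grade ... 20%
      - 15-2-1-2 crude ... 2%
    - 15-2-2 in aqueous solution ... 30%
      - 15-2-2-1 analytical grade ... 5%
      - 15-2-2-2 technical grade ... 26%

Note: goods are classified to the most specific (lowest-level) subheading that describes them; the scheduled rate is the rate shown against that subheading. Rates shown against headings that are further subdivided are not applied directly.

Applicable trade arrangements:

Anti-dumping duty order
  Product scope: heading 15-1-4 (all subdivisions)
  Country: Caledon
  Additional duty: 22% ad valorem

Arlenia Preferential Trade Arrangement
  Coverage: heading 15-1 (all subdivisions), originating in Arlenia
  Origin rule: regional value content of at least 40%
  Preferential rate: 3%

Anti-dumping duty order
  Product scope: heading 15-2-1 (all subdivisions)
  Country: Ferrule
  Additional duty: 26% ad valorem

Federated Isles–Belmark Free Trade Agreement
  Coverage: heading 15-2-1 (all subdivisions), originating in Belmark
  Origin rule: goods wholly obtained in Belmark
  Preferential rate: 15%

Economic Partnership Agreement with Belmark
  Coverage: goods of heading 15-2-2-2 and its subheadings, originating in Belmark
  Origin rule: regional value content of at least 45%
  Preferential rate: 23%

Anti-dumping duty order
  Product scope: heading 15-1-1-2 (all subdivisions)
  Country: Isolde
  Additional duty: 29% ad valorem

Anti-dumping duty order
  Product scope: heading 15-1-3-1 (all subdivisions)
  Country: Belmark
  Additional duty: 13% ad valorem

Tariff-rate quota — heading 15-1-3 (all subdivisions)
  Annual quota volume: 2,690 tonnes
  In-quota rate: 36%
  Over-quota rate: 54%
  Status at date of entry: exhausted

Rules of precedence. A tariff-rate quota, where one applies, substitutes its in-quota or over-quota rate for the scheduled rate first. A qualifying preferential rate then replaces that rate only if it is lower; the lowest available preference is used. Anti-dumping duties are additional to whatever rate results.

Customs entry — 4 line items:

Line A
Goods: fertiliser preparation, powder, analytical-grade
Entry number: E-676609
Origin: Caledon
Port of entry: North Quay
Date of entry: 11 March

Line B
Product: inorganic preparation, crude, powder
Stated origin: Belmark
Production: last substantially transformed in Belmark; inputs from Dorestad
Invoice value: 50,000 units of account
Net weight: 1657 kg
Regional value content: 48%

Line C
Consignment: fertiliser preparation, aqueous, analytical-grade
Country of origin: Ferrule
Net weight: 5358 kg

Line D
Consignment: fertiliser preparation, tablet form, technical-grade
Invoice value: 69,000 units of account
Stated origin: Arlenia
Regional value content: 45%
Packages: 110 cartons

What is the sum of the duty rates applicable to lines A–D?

Line A: fertiliser → 15-1; powder → 15-1-4; analytical-grade → 15-1-4-1. Scheduled 27%. anti-dumping (Caledon, 15-1-4): +22%; total 27% + 22% = 49%. → 49%.
Line B: inorganic → 15-2; powder → 15-2-1; crude → 15-2-1-2. Scheduled 2%. Belmark agreement on 15-2-1: not wholly obtained; Belmark agreement on 15-2-2-2: 15-2-1-2 not covered. → 2%.
Line C: fertiliser → 15-1; aqueous → 15-1-2; analytical-grade → 15-1-2-1. Scheduled 17%. No special measure applies. → 17%.
Line D: fertiliser → 15-1; tablet form → 15-1-3; technical-grade → 15-1-3-2. Scheduled 9%. quota on 15-1-3 exhausted → over-quota 54%; Arlenia agreement on 15-1: RVC ≥ 40% → 3% available; preferential 3%. → 3%.
Sum: 49% + 2% + 17% + 3% = 71%.

71%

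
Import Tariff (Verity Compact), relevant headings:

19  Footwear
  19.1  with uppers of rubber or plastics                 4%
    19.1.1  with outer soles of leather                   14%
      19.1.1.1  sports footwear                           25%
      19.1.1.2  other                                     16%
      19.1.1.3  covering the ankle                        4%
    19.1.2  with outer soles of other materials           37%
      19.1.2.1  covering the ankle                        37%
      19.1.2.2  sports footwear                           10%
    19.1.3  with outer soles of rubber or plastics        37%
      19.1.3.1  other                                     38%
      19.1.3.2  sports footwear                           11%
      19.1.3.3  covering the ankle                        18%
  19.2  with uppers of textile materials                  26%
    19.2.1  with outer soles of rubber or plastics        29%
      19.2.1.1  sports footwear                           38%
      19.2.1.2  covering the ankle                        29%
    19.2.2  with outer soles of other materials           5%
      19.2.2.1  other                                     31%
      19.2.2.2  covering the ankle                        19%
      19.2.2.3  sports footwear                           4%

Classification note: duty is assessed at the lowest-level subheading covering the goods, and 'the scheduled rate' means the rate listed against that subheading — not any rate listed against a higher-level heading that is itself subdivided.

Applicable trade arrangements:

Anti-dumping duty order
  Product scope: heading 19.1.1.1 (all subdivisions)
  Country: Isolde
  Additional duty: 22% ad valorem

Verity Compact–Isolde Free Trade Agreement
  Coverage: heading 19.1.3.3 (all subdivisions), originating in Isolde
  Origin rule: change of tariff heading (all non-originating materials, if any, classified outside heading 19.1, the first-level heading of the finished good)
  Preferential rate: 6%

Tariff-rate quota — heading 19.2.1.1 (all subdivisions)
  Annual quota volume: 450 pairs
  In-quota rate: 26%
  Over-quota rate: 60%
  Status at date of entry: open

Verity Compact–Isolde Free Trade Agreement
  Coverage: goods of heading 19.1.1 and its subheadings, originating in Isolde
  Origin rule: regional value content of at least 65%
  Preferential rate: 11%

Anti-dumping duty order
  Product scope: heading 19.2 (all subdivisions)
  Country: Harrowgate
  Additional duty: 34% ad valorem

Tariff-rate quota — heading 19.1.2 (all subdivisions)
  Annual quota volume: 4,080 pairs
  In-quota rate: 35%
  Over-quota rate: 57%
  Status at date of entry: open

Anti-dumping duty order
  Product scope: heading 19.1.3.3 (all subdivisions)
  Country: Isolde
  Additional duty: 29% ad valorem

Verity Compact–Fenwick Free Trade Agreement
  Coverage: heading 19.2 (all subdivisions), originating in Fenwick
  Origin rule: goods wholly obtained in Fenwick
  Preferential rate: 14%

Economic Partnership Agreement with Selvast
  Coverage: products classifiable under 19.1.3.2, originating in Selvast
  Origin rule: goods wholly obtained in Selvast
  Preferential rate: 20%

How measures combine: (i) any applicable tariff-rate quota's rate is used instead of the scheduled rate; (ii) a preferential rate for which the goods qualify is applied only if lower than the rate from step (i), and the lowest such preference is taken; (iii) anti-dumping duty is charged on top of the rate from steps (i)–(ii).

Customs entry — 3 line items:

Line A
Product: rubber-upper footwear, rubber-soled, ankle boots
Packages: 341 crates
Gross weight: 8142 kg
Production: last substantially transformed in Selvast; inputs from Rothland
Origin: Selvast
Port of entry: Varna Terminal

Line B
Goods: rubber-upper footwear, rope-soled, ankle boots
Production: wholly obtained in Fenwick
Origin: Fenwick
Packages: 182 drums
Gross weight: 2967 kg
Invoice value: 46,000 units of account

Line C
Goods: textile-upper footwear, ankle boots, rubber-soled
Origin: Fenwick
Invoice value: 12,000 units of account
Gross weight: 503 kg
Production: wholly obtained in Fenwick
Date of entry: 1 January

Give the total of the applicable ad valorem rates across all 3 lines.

67%

Line A: rubber-upper → 19.1; rubber-soled → 19.1.3; ankle boots → 19.1.3.3. Scheduled 18%. Selvast agreement on 19.1.3.2: 19.1.3.3 not covered. → 18%.
Line B: rubber-upper → 19.1; rope-soled → 19.1.2; ankle boots → 19.1.2.1. Scheduled 37%. quota on 19.1.2 open → in-quota 35%; Fenwick agreement on 19.2: 19.1.2.1 not covered. → 35%.
Line C: textile-upper → 19.2; rubber-soled → 19.2.1; ankle boots → 19.2.1.2. Scheduled 29%. Fenwick agreement on 19.2: wholly obtained → 14% available; preferential 14%. → 14%.
Sum: 18% + 35% + 14% = 67%.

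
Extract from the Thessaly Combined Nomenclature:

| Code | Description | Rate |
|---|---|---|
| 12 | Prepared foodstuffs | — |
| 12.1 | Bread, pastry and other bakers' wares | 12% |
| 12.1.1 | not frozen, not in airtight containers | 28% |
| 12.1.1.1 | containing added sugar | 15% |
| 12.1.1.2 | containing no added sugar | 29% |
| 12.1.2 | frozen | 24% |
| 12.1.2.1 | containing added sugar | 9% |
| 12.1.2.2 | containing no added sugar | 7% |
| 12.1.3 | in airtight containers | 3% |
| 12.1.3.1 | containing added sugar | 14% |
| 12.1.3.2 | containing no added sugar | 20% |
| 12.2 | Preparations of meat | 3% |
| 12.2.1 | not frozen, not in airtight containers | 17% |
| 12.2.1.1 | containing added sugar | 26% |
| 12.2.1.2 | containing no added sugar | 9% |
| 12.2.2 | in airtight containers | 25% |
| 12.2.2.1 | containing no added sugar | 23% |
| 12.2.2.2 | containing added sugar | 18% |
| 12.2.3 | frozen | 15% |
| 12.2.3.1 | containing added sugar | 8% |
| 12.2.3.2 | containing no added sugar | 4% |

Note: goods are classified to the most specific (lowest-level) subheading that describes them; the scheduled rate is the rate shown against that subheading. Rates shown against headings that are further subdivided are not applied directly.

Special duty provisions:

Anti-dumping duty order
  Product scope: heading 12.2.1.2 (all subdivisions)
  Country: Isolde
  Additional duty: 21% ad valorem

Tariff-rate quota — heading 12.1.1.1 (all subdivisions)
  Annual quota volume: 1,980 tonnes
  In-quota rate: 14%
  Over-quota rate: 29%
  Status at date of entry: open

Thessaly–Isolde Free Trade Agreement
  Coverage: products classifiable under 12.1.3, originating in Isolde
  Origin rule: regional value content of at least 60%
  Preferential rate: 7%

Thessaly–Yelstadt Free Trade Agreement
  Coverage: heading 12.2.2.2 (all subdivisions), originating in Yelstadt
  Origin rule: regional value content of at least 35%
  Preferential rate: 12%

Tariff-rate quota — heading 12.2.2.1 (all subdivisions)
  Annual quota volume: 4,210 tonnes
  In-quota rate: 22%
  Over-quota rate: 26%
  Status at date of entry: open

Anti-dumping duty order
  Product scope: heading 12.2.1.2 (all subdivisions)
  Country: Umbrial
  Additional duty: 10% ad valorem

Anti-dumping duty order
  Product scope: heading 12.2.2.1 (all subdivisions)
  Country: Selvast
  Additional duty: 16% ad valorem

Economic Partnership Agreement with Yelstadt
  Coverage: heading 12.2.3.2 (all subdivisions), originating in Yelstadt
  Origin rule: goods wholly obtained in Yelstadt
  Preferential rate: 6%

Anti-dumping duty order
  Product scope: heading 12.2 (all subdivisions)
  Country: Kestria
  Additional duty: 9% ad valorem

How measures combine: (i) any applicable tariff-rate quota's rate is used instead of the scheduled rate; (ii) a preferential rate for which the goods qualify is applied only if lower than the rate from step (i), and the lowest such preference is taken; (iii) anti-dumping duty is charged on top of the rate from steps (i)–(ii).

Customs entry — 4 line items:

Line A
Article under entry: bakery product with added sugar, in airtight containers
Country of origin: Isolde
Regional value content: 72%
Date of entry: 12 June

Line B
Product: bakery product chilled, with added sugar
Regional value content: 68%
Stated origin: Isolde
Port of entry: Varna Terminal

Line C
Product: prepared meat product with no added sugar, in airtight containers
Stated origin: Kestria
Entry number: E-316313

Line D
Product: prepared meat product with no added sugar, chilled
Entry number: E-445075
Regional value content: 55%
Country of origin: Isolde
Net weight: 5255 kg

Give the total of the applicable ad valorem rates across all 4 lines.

Line A: bakery product → 12.1; in airtight containers → 12.1.3; with added sugar → 12.1.3.1. Scheduled 14%. Isolde agreement on 12.1.3: RVC ≥ 60% → 7% available; preferential 7%. → 7%.
Line B: bakery product → 12.1; chilled → 12.1.1; with added sugar → 12.1.1.1. Scheduled 15%. quota on 12.1.1.1 open → in-quota 14%; Isolde agreement on 12.1.3: 12.1.1.1 not covered. → 14%.
Line C: prepared meat product → 12.2; in airtight containers → 12.2.2; with no added sugar → 12.2.2.1. Scheduled 23%. quota on 12.2.2.1 open → in-quota 22%; anti-dumping (Kestria, 12.2): +9%; total 22% + 9% = 31%. → 31%.
Line D: prepared meat product → 12.2; chilled → 12.2.1; with no added sugar → 12.2.1.2. Scheduled 9%. Isolde agreement on 12.1.3: 12.2.1.2 not covered; anti-dumping (Isolde, 12.2.1.2): +21%; total 9% + 21% = 30%. → 30%.
Sum: 7% + 14% + 31% + 30% = 82%.

82%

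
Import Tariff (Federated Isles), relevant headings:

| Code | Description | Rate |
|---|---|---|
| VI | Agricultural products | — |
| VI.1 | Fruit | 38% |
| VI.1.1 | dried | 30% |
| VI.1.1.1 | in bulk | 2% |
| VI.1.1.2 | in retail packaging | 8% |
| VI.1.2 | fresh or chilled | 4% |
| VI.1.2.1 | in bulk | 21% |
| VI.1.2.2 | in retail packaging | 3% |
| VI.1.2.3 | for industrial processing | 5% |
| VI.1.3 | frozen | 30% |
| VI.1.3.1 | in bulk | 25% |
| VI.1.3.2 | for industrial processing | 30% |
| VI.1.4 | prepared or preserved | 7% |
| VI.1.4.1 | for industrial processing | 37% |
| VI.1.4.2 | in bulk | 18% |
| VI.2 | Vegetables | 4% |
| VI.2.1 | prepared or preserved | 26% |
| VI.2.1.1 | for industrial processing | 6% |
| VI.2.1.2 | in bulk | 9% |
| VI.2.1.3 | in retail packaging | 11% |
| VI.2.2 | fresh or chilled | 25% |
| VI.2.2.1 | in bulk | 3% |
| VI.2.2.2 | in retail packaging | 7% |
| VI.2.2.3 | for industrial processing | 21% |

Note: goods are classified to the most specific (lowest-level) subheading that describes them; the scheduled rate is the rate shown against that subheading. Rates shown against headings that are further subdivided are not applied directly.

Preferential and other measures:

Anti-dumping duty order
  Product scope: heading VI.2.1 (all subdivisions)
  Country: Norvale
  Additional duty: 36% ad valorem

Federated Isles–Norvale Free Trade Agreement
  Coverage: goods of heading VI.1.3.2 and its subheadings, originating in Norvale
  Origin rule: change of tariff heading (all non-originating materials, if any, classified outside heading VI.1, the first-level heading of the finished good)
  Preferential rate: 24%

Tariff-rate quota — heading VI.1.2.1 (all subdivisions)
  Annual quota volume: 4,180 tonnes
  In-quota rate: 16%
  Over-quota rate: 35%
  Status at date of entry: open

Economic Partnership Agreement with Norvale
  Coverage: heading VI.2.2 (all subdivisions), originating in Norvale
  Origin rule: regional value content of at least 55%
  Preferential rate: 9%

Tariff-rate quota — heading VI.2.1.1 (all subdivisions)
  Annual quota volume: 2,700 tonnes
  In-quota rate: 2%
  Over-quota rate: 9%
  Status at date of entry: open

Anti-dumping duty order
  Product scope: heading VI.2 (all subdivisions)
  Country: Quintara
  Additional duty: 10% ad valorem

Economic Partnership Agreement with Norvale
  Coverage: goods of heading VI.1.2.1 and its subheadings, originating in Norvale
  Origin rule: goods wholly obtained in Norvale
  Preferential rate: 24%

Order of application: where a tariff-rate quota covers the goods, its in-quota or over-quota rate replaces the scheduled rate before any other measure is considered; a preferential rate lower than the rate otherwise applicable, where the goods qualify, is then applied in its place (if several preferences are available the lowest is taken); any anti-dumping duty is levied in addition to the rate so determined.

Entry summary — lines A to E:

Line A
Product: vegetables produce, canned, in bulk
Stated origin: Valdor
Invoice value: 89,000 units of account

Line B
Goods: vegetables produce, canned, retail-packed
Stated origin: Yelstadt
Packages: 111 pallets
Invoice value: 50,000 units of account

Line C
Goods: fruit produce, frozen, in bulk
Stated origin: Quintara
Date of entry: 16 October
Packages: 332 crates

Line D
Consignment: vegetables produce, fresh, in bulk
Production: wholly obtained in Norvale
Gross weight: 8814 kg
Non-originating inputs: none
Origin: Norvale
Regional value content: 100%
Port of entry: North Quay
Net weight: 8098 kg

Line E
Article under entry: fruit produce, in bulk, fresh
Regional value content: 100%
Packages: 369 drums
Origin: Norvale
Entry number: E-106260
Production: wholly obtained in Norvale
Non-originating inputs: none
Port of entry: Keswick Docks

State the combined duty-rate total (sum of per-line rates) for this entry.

Line A: vegetables → VI.2; canned → VI.2.1; in bulk → VI.2.1.2. Scheduled 9%. No special measure applies. → 9%.
Line B: vegetables → VI.2; canned → VI.2.1; retail-packed → VI.2.1.3. Scheduled 11%. No special measure applies. → 11%.
Line C: fruit → VI.1; frozen → VI.1.3; in bulk → VI.1.3.1. Scheduled 25%. No special measure applies. → 25%.
Line D: vegetables → VI.2; fresh → VI.2.2; in bulk → VI.2.2.1. Scheduled 3%. Norvale agreement on VI.1.3.2: VI.2.2.1 not covered; Norvale agreement on VI.2.2: RVC ≥ 55% → 9% available; Norvale agreement on VI.1.2.1: VI.2.2.1 not covered; preference 9% not lower than 3% → no reduction. → 3%.
Line E: fruit → VI.1; fresh → VI.1.2; in bulk → VI.1.2.1. Scheduled 21%. quota on VI.1.2.1 open → in-quota 16%; Norvale agreement on VI.1.3.2: VI.1.2.1 not covered; Norvale agreement on VI.2.2: VI.1.2.1 not covered; Norvale agreement on VI.1.2.1: wholly obtained → 24% available; preference 24% not lower than 16% → no reduction. → 16%.
Sum: 9% + 11% + 25% + 3% + 16% = 64%.

64%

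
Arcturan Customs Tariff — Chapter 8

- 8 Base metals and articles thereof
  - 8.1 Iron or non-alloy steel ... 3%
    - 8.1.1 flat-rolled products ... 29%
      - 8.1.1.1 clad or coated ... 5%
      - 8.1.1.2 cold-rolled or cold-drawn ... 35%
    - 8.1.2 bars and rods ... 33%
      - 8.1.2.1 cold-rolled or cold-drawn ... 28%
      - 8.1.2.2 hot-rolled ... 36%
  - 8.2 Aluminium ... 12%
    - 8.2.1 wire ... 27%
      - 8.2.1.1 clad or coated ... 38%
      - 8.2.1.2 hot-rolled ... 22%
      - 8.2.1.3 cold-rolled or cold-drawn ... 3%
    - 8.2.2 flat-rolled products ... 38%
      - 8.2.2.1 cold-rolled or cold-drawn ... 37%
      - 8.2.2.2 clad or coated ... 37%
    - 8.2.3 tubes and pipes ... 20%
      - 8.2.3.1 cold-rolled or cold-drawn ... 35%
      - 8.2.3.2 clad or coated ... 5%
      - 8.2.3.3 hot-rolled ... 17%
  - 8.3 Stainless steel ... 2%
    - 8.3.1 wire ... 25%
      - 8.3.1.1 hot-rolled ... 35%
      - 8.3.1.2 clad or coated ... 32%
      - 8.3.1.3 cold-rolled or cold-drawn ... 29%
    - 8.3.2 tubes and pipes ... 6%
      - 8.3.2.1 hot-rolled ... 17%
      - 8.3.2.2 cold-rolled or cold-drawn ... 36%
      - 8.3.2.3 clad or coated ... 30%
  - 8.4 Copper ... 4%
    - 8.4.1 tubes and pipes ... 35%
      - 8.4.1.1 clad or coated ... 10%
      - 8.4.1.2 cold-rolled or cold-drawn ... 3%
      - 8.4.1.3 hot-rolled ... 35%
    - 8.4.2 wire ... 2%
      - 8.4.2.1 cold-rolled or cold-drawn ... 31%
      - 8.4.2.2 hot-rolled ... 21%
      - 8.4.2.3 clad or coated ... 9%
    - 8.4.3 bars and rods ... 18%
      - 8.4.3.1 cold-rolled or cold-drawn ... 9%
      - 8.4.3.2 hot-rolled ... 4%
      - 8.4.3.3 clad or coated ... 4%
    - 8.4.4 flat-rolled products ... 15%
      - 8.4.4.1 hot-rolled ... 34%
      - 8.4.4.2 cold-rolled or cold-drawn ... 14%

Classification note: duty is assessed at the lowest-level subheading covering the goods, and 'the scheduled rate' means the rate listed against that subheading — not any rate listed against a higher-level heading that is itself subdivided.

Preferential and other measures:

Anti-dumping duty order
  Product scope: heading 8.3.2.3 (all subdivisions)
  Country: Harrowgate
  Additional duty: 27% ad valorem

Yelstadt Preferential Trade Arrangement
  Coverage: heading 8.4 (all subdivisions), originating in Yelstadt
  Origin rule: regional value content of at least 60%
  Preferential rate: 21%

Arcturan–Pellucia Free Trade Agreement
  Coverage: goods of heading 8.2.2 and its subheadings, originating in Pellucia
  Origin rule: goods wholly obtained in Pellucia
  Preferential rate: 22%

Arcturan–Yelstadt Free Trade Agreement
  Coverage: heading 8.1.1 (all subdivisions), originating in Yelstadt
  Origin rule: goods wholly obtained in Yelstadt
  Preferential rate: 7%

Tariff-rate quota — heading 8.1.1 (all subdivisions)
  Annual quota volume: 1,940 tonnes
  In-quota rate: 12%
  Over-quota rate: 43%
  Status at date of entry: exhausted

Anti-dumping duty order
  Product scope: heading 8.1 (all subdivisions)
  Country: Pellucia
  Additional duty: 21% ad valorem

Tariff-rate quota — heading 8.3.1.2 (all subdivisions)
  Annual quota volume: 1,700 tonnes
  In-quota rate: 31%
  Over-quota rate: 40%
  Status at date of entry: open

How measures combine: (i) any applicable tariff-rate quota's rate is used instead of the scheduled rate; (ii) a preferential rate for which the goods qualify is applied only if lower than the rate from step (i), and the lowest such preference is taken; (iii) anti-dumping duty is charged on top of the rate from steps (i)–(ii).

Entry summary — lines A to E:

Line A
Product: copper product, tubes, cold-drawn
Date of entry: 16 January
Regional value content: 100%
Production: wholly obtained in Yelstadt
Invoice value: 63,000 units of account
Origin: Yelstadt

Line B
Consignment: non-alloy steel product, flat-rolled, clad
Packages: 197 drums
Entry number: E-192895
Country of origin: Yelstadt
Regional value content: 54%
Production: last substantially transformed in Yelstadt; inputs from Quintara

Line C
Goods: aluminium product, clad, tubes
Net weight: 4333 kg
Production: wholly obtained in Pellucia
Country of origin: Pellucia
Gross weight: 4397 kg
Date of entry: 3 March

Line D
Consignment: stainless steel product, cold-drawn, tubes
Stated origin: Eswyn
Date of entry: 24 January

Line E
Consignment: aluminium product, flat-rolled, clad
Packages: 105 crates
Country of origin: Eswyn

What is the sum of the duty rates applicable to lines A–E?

124%

Line A: copper → 8.4; tubes → 8.4.1; cold-drawn → 8.4.1.2. Scheduled 3%. Yelstadt agreement on 8.4: RVC ≥ 60% → 21% available; Yelstadt agreement on 8.1.1: 8.4.1.2 not covered; preference 21% not lower than 3% → no reduction. → 3%.
Line B: non-alloy steel → 8.1; flat-rolled → 8.1.1; clad → 8.1.1.1. Scheduled 5%. quota on 8.1.1 exhausted → over-quota 43%; Yelstadt agreement on 8.4: 8.1.1.1 not covered; Yelstadt agreement on 8.1.1: not wholly obtained. → 43%.
Line C: aluminium → 8.2; tubes → 8.2.3; clad → 8.2.3.2. Scheduled 5%. Pellucia agreement on 8.2.2: 8.2.3.2 not covered. → 5%.
Line D: stainless steel → 8.3; tubes → 8.3.2; cold-drawn → 8.3.2.2. Scheduled 36%. No special measure applies. → 36%.
Line E: aluminium → 8.2; flat-rolled → 8.2.2; clad → 8.2.2.2. Scheduled 37%. No special measure applies. → 37%.
Sum: 3% + 43% + 5% + 36% + 37% = 124%.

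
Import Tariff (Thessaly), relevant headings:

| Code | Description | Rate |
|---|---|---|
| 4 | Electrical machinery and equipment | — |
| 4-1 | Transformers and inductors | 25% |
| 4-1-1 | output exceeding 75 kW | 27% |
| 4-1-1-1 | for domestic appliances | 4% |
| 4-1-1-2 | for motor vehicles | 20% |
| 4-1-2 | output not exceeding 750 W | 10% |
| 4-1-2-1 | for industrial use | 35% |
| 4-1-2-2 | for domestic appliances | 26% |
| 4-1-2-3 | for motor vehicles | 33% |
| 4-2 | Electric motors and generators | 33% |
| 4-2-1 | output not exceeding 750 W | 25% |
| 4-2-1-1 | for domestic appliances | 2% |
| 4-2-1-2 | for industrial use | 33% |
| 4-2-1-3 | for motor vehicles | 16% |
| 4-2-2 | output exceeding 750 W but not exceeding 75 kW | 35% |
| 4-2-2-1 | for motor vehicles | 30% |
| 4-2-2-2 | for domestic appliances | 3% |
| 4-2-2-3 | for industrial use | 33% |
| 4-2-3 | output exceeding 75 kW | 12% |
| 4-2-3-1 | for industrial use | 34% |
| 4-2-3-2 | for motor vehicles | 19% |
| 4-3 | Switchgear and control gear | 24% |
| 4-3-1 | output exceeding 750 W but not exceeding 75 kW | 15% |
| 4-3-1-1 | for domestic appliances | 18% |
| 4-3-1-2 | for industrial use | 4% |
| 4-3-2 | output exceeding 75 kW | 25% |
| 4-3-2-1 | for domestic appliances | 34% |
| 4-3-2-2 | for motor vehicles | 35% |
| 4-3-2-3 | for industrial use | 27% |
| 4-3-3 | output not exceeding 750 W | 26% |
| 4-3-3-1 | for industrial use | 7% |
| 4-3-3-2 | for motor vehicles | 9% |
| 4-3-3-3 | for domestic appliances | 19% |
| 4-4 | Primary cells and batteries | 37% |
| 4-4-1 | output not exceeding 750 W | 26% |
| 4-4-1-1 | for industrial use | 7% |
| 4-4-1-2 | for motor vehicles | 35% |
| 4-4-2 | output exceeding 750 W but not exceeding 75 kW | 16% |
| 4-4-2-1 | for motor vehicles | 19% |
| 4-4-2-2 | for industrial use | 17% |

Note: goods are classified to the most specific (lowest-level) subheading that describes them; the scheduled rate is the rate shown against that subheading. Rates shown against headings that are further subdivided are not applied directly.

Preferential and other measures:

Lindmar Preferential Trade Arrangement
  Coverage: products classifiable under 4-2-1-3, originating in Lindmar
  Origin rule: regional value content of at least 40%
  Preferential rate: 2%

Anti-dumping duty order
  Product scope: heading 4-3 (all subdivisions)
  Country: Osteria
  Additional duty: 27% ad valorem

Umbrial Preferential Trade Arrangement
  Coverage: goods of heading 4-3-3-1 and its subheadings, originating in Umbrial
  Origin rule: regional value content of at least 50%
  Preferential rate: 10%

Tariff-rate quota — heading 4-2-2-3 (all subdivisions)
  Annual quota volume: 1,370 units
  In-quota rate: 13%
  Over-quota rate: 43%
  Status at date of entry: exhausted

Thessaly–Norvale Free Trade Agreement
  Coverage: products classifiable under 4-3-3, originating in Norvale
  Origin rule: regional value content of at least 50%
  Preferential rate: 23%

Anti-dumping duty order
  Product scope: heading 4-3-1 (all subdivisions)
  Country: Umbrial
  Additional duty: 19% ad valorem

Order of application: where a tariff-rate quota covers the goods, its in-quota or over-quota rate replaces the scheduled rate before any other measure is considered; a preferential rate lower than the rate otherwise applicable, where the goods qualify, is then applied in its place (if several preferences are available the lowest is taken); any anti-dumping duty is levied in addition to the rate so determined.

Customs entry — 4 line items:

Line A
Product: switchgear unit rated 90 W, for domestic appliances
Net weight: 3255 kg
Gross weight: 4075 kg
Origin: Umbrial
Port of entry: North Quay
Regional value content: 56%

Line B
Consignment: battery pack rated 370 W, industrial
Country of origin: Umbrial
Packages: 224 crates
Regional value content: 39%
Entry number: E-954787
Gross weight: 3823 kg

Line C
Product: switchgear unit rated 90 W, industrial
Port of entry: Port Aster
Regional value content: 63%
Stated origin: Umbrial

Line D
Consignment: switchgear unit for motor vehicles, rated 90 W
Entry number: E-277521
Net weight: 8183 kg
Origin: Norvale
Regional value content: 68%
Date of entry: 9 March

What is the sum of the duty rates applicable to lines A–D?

Line A: switchgear unit → 4-3; rated 90 W → 4-3-3; for domestic appliances → 4-3-3-3. Scheduled 19%. Umbrial agreement on 4-3-3-1: 4-3-3-3 not covered. → 19%.
Line B: battery pack → 4-4; rated 370 W → 4-4-1; industrial → 4-4-1-1. Scheduled 7%. Umbrial agreement on 4-3-3-1: 4-4-1-1 not covered. → 7%.
Line C: switchgear unit → 4-3; rated 90 W → 4-3-3; industrial → 4-3-3-1. Scheduled 7%. Umbrial agreement on 4-3-3-1: RVC ≥ 50% → 10% available; preference 10% not lower than 7% → no reduction. → 7%.
Line D: switchgear unit → 4-3; rated 90 W → 4-3-3; for motor vehicles → 4-3-3-2. Scheduled 9%. Norvale agreement on 4-3-3: RVC ≥ 50% → 23% available; preference 23% not lower than 9% → no reduction. → 9%.
Sum: 19% + 7% + 7% + 9% = 42%.

42%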